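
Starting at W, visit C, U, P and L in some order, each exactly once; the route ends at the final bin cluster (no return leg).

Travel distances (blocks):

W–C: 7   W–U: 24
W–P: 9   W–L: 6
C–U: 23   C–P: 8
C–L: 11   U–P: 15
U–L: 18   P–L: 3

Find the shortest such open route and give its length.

36 blocks — the minimum one-way total.

There are 4! = 24 possible orderings.
W - C - U - P - L: 7+23+15+3 = 48
W - C - U - L - P: 7+23+18+3 = 51
W - C - P - U - L: 7+8+15+18 = 48
W - C - P - L - U: 7+8+3+18 = 36
W - C - L - U - P: 7+11+18+15 = 51
W - C - L - P - U: 7+11+3+15 = 36
W - U - C - P - L: 24+23+8+3 = 58
W - U - C - L - P: 24+23+11+3 = 61
W - U - P - C - L: 24+15+8+11 = 58
W - U - P - L - C: 24+15+3+11 = 53
W - U - L - C - P: 24+18+11+8 = 61
W - U - L - P - C: 24+18+3+8 = 53
W - P - C - U - L: 9+8+23+18 = 58
W - P - C - L - U: 9+8+11+18 = 46
… (10 more)
The minimum is 36.
One shortest path: W → C → P → L → U.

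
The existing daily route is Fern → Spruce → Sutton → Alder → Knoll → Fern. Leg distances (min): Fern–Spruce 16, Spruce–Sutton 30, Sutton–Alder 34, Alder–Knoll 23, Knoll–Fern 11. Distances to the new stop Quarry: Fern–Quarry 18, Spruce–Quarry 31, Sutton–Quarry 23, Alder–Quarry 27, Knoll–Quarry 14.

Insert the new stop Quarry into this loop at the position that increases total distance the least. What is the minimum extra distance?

+16 min — insert Quarry between Sutton and Alder.

Insertion cost between consecutive stops i–j is d(i,Quarry) + d(Quarry,j) − d(i,j):
  between Fern and Spruce: 18 + 31 − 16 = 33
  between Spruce and Sutton: 31 + 23 − 30 = 24
  between Sutton and Alder: 23 + 27 − 34 = 16
  between Alder and Knoll: 27 + 14 − 23 = 18
  between Knoll and Fern: 14 + 18 − 11 = 21
Cheapest insertion is between Sutton and Alder, adding 16.
New total = 114 + 16 = 130.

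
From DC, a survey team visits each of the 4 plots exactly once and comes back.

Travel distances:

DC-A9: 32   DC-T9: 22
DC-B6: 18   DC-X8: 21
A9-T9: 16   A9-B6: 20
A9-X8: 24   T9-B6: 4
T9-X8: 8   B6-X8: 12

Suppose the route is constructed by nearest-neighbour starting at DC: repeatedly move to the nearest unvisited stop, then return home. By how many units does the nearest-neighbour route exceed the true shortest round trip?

3 longer than the optimal tour.

DC: B6=18, X8=21, T9=22, A9=32 ⇒ B6
B6: T9=4, X8=12, A9=20 ⇒ T9
T9: X8=8, A9=16 ⇒ X8
X8: A9=24 ⇒ A9
NN route DC → B6 → T9 → X8 → A9 → DC costs 86.
Optimal: DC → B6 → A9 → T9 → X8 → DC costs 83 (by enumerating all 12 distinct tours).
Excess = 86 − 83 = 3.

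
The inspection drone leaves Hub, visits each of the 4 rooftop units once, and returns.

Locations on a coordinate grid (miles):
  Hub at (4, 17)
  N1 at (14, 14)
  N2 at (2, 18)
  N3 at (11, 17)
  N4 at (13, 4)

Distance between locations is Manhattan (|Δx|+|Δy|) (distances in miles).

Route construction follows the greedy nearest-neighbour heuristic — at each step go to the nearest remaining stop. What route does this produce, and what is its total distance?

52 miles along Hub → N2 → N3 → N1 → N4 → Hub.

Hub → [N2:3 / N3:7 / N1:13 / N4:22] → N2 (3)
N2 → [N3:10 / N1:16 / N4:25] → N3 (10)
N3 → [N1:6 / N4:15] → N1 (6)
N1 → [N4:11] → N4 (11)
Return N4→Hub: 22.
Total = 3 + 10 + 6 + 11 + 22 = 52.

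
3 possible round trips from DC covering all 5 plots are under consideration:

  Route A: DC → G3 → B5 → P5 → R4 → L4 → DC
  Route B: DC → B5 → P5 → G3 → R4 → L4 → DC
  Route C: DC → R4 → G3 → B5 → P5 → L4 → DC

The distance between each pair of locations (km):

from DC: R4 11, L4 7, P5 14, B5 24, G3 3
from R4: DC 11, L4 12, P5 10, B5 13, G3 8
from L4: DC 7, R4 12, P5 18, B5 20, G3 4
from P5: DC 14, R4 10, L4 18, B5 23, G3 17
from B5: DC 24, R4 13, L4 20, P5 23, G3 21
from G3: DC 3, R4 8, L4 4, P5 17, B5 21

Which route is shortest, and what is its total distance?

Route A: 3 + 21 + 23 + 10 + 12 + 7 = 76
Route B: 24 + 23 + 17 + 8 + 12 + 7 = 91
Route C: 11 + 8 + 21 + 23 + 18 + 7 = 88

76 km — Route A is the shortest.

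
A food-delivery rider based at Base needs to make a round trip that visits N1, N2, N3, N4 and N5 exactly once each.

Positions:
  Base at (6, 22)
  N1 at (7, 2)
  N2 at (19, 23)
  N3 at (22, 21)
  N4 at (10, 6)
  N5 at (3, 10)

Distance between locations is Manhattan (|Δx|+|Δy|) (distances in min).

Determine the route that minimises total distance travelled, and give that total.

Base→N1→N2→N3→N4→N5→Base: 21+33+5+27+11+15 = 112
Base→N1→N2→N3→N5→N4→Base: 21+33+5+30+11+20 = 120
Base→N1→N2→N4→N3→N5→Base: 21+33+26+27+30+15 = 152
Base→N1→N2→N4→N5→N3→Base: 21+33+26+11+30+17 = 138
Base→N1→N2→N5→N3→N4→Base: 21+33+29+30+27+20 = 160
Base→N1→N2→N5→N4→N3→Base: 21+33+29+11+27+17 = 138
Base→N1→N3→N2→N4→N5→Base: 21+34+5+26+11+15 = 112
Base→N1→N3→N2→N5→N4→Base: 21+34+5+29+11+20 = 120
Base→N1→N3→N4→N2→N5→Base: 21+34+27+26+29+15 = 152
Base→N1→N3→N4→N5→N2→Base: 21+34+27+11+29+14 = 136
Base→N1→N3→N5→N2→N4→Base: 21+34+30+29+26+20 = 160
Base→N1→N3→N5→N4→N2→Base: 21+34+30+11+26+14 = 136
Base→N1→N4→N2→N3→N5→Base: 21+7+26+5+30+15 = 104
Base→N1→N4→N2→N5→N3→Base: 21+7+26+29+30+17 = 130
… (46 more)
Base→N2→N3→N4→N1→N5→Base: 14+5+27+7+12+15 = 80  ← best
The minimum is 80.
One optimal route: Base → N2 → N3 → N4 → N1 → N5 → Base (or its reverse).

Minimum total distance: 80 min.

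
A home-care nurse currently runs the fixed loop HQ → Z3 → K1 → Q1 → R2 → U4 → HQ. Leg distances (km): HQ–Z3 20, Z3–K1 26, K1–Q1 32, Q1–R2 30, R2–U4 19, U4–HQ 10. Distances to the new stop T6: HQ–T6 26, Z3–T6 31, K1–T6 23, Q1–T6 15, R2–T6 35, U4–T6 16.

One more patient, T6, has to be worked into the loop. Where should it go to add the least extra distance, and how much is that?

+6 km — insert T6 between K1 and Q1.

Insertion cost between consecutive stops i–j is d(i,T6) + d(T6,j) − d(i,j):
  between HQ and Z3: 26 + 31 − 20 = 37
  between Z3 and K1: 31 + 23 − 26 = 28
  between K1 and Q1: 23 + 15 − 32 = 6
  between Q1 and R2: 15 + 35 − 30 = 20
  between R2 and U4: 35 + 16 − 19 = 32
  between U4 and HQ: 16 + 26 − 10 = 32
Cheapest insertion is between K1 and Q1, adding 6.
New total = 137 + 6 = 143.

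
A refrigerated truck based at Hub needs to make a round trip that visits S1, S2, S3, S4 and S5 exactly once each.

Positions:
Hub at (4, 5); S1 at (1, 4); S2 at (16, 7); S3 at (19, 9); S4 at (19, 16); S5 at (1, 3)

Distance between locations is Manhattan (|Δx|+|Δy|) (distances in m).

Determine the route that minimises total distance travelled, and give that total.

There are 60 distinct closed tours to check (reversals are equivalent).
Hub - S1 - S2 - S3 - S4 - S5 - Hub: 4+18+5+7+31+5 = 70
Hub - S1 - S2 - S3 - S5 - S4 - Hub: 4+18+5+24+31+26 = 108
Hub - S1 - S2 - S4 - S3 - S5 - Hub: 4+18+12+7+24+5 = 70
Hub - S1 - S2 - S4 - S5 - S3 - Hub: 4+18+12+31+24+19 = 108
Hub - S1 - S2 - S5 - S3 - S4 - Hub: 4+18+19+24+7+26 = 98
Hub - S1 - S2 - S5 - S4 - S3 - Hub: 4+18+19+31+7+19 = 98
Hub - S1 - S3 - S2 - S4 - S5 - Hub: 4+23+5+12+31+5 = 80
Hub - S1 - S3 - S2 - S5 - S4 - Hub: 4+23+5+19+31+26 = 108
Hub - S1 - S3 - S4 - S2 - S5 - Hub: 4+23+7+12+19+5 = 70
Hub - S1 - S3 - S4 - S5 - S2 - Hub: 4+23+7+31+19+14 = 98
Hub - S1 - S3 - S5 - S2 - S4 - Hub: 4+23+24+19+12+26 = 108
Hub - S1 - S3 - S5 - S4 - S2 - Hub: 4+23+24+31+12+14 = 108
Hub - S1 - S4 - S2 - S3 - S5 - Hub: 4+30+12+5+24+5 = 80
Hub - S1 - S4 - S2 - S5 - S3 - Hub: 4+30+12+19+24+19 = 108
… (46 more)
Hub - S1 - S5 - S2 - S3 - S4 - Hub: 4+1+19+5+7+26 = 62  ← best
The minimum is 62.
One optimal route: Hub → S1 → S5 → S2 → S3 → S4 → Hub (or its reverse).

62 m — the shortest possible round trip.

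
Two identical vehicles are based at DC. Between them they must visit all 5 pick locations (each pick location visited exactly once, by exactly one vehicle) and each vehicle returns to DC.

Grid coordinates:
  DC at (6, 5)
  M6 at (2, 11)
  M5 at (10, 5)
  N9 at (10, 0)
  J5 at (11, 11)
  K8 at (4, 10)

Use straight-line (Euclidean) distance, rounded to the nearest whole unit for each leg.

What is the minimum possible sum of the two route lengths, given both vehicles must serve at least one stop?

Minimum combined distance: 38.

Try each way of splitting the stops between the two vehicles (each non-empty) and, for each split, find the best tour for each vehicle:
  {M6} + {M5, N9, J5, K8}: 14 + 29 = 43
  {M5} + {M6, N9, J5, K8}: 8 + 33 = 41
  {M6, M5} + {N9, J5, K8}: 21 + 29 = 50
  {N9} + {M6, M5, J5, K8}: 12 + 26 = 38
  {M6, N9} + {M5, J5, K8}: 27 + 22 = 49
  {M5, N9} + {M6, J5, K8}: 15 + 24 = 39
  … (15 splits in total)
Best: vehicle 1 DC → N9 → DC = 12; vehicle 2 DC → M6 → K8 → J5 → M5 → DC = 26; combined 38.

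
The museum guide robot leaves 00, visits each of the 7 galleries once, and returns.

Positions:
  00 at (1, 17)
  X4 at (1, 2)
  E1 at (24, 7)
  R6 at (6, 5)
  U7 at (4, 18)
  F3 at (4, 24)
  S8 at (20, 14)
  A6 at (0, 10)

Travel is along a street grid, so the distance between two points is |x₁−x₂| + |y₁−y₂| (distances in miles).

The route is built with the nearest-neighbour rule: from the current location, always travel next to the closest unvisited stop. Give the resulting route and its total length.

00 → [U7:4 / A6:8 / F3:10 / X4:15 / R6:17 / S8:22 / E1:33] → U7 (4)
U7 → [F3:6 / A6:12 / R6:15 / X4:19 / S8:20 / E1:31] → F3 (6)
F3 → [A6:18 / R6:21 / X4:25 / S8:26 / E1:37] → A6 (18)
A6 → [X4:9 / R6:11 / S8:24 / E1:27] → X4 (9)
X4 → [R6:8 / E1:28 / S8:31] → R6 (8)
R6 → [E1:20 / S8:23] → E1 (20)
E1 → [S8:11] → S8 (11)
Return S8→00: 22.
Total = 4 + 6 + 18 + 9 + 8 + 20 + 11 + 22 = 98.

98 miles along 00 → U7 → F3 → A6 → X4 → R6 → E1 → S8 → 00.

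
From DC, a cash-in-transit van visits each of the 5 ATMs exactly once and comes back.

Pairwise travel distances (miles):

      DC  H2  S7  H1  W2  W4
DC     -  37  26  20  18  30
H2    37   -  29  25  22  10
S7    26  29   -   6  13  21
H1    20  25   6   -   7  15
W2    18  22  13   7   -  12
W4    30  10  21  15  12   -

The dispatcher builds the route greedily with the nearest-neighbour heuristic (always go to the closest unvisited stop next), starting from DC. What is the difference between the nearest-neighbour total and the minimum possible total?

DC: W2=18, H1=20, S7=26, W4=30, H2=37 ⇒ W2
W2: H1=7, W4=12, S7=13, H2=22 ⇒ H1
H1: S7=6, W4=15, H2=25 ⇒ S7
S7: W4=21, H2=29 ⇒ W4
W4: H2=10 ⇒ H2
NN route DC → W2 → H1 → S7 → W4 → H2 → DC costs 99.
Optimal: DC → H1 → S7 → H2 → W4 → W2 → DC costs 95 (by enumerating all 60 distinct tours).
Excess = 99 − 95 = 4.

Excess over optimum: 4 miles.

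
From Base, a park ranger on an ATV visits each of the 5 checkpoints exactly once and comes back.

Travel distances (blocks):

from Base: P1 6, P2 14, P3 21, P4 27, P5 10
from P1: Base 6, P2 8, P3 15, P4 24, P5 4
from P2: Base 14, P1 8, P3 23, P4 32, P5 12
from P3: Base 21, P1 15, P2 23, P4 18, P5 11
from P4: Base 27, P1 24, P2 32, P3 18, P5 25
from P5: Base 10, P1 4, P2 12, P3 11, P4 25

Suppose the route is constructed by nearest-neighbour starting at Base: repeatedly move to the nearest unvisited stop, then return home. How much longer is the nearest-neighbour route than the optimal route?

From Base: P1=6, P5=10, P2=14, P3=21, P4=27 → choose P1 (6).
From P1: P5=4, P2=8, P3=15, P4=24 → choose P5 (4).
From P5: P3=11, P2=12, P4=25 → choose P3 (11).
From P3: P4=18, P2=23 → choose P4 (18).
From P4: P2=32 → choose P2 (32).
NN route Base → P1 → P5 → P3 → P4 → P2 → Base costs 85.
Optimal: Base → P1 → P2 → P5 → P3 → P4 → Base costs 82 (by enumerating all 60 distinct tours).
Excess = 85 − 82 = 3.

The nearest-neighbour route is 3 blocks longer than optimal.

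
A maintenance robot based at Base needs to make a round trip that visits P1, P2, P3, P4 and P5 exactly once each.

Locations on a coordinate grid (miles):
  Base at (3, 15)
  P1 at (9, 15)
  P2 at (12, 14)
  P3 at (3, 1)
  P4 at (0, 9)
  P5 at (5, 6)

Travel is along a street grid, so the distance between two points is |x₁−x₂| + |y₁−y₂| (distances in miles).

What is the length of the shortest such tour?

Minimum total distance: 52 miles.

With 5 stops there are 5!/2 = 60 distinct round trips (a route and its reverse cost the same).
Base-P1-P2-P3-P4-P5-Base: 6+4+22+11+8+11 = 62
Base-P1-P2-P3-P5-P4-Base: 6+4+22+7+8+9 = 56
Base-P1-P2-P4-P3-P5-Base: 6+4+17+11+7+11 = 56
Base-P1-P2-P4-P5-P3-Base: 6+4+17+8+7+14 = 56
Base-P1-P2-P5-P3-P4-Base: 6+4+15+7+11+9 = 52
Base-P1-P2-P5-P4-P3-Base: 6+4+15+8+11+14 = 58
Base-P1-P3-P2-P4-P5-Base: 6+20+22+17+8+11 = 84
Base-P1-P3-P2-P5-P4-Base: 6+20+22+15+8+9 = 80
Base-P1-P3-P4-P2-P5-Base: 6+20+11+17+15+11 = 80
Base-P1-P3-P4-P5-P2-Base: 6+20+11+8+15+10 = 70
Base-P1-P3-P5-P2-P4-Base: 6+20+7+15+17+9 = 74
Base-P1-P3-P5-P4-P2-Base: 6+20+7+8+17+10 = 68
Base-P1-P4-P2-P3-P5-Base: 6+15+17+22+7+11 = 78
Base-P1-P4-P2-P5-P3-Base: 6+15+17+15+7+14 = 74
… (46 more)
The minimum is 52.
One optimal route: Base → P1 → P2 → P5 → P3 → P4 → Base (or its reverse).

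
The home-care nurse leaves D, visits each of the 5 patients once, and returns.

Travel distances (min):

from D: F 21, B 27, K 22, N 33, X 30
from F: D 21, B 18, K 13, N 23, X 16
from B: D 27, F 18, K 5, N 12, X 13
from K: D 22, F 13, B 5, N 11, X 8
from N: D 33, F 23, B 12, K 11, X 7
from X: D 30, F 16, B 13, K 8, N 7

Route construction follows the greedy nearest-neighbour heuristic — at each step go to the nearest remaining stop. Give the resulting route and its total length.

From D: distances to unvisited — F=21, K=22, B=27, X=30, N=33. Nearest is F (21).
From F: distances to unvisited — K=13, X=16, B=18, N=23. Nearest is K (13).
From K: distances to unvisited — B=5, X=8, N=11. Nearest is B (5).
From B: distances to unvisited — N=12, X=13. Nearest is N (12).
From N: distances to unvisited — X=7. Nearest is X (7).
Return X→D: 30.
Total = 21 + 13 + 5 + 12 + 7 + 30 = 88.

Nearest-neighbour total = 88 min; route D → F → K → B → N → X → D.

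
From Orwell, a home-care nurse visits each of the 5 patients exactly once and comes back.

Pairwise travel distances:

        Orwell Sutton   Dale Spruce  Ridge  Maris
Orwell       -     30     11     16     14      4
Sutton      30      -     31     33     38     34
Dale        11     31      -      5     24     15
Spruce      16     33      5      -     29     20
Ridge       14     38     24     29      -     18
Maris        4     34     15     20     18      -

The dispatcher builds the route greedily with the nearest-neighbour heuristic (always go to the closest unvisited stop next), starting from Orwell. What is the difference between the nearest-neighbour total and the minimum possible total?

From Orwell: Maris=4, Dale=11, Ridge=14, Spruce=16, Sutton=30 → choose Maris (4).
From Maris: Dale=15, Ridge=18, Spruce=20, Sutton=34 → choose Dale (15).
From Dale: Spruce=5, Ridge=24, Sutton=31 → choose Spruce (5).
From Spruce: Ridge=29, Sutton=33 → choose Ridge (29).
From Ridge: Sutton=38 → choose Sutton (38).
NN route Orwell → Maris → Dale → Spruce → Ridge → Sutton → Orwell costs 121.
Optimal: Orwell → Dale → Spruce → Sutton → Ridge → Maris → Orwell costs 109 (by enumerating all 60 distinct tours).
Excess = 121 − 109 = 12.

12 longer than the optimal tour.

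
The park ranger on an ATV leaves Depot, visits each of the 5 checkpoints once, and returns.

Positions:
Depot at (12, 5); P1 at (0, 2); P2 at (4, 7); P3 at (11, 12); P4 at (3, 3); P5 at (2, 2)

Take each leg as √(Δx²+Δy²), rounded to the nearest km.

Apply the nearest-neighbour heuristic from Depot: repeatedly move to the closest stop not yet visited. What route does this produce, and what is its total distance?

Nearest-neighbour total = 35 km; route Depot → P3 → P2 → P4 → P5 → P1 → Depot.

From Depot: distances to unvisited — P3=7, P2=8, P4=9, P5=10, P1=12. Nearest is P3 (7).
From P3: distances to unvisited — P2=9, P4=12, P5=13, P1=15. Nearest is P2 (9).
From P2: distances to unvisited — P4=4, P5=5, P1=6. Nearest is P4 (4).
From P4: distances to unvisited — P5=1, P1=3. Nearest is P5 (1).
From P5: distances to unvisited — P1=2. Nearest is P1 (2).
Return P1→Depot: 12.
Total = 7 + 9 + 4 + 1 + 2 + 12 = 35.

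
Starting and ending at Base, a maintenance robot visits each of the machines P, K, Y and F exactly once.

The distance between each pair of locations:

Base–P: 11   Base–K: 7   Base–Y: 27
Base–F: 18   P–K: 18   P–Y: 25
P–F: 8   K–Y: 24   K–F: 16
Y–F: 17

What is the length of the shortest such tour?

Base→P→K→Y→F→Base: 11+18+24+17+18 = 88
Base→P→K→F→Y→Base: 11+18+16+17+27 = 89
Base→P→Y→K→F→Base: 11+25+24+16+18 = 94
Base→P→Y→F→K→Base: 11+25+17+16+7 = 76
Base→P→F→K→Y→Base: 11+8+16+24+27 = 86
Base→P→F→Y→K→Base: 11+8+17+24+7 = 67
Base→K→P→Y→F→Base: 7+18+25+17+18 = 85
Base→K→P→F→Y→Base: 7+18+8+17+27 = 77
Base→K→Y→P→F→Base: 7+24+25+8+18 = 82
Base→K→F→P→Y→Base: 7+16+8+25+27 = 83
Base→Y→P→K→F→Base: 27+25+18+16+18 = 104
Base→Y→K→P→F→Base: 27+24+18+8+18 = 95
The minimum is 67.
One optimal route: Base → P → F → Y → K → Base (or its reverse).

Shortest round trip = 67.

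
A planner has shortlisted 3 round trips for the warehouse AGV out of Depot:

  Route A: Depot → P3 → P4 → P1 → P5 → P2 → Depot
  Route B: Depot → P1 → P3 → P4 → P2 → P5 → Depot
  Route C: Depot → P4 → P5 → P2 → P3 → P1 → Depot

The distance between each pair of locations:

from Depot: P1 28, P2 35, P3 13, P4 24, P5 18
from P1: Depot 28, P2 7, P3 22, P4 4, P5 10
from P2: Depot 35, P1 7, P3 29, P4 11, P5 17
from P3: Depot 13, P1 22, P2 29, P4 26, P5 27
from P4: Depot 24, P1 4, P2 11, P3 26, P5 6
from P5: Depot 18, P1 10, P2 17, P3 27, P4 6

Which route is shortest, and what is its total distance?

Route A: 13 + 26 + 4 + 10 + 17 + 35 = 105
Route B: 28 + 22 + 26 + 11 + 17 + 18 = 122
Route C: 24 + 6 + 17 + 29 + 22 + 28 = 126

105 — Route A is the shortest.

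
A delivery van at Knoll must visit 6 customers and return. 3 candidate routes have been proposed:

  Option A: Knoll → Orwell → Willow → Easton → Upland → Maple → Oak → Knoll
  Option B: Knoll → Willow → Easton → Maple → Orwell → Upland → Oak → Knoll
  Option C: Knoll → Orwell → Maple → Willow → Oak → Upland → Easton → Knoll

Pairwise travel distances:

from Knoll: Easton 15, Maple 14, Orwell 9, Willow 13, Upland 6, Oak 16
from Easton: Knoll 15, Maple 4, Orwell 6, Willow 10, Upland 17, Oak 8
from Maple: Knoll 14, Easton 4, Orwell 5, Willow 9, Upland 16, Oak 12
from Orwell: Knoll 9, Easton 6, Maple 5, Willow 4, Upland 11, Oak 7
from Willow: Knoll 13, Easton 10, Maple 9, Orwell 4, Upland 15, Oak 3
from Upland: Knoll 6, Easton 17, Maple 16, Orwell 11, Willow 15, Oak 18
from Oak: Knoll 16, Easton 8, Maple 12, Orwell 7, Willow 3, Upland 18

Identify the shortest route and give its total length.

Shortest is Option C, total 76.

Option A: 9 + 4 + 10 + 17 + 16 + 12 + 16 = 84
Option B: 13 + 10 + 4 + 5 + 11 + 18 + 16 = 77
Option C: 9 + 5 + 9 + 3 + 18 + 17 + 15 = 76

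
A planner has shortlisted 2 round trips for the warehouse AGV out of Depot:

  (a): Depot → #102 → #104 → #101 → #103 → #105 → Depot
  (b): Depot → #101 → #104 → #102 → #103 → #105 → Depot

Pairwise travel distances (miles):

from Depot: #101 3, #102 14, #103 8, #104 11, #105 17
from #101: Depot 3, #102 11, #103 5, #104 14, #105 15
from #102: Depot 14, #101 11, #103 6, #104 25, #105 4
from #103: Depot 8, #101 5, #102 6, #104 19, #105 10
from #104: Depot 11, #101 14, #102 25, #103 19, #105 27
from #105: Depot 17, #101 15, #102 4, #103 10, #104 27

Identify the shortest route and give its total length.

Shortest is (b), total 75 miles.

(a): 14 + 25 + 14 + 5 + 10 + 17 = 85
(b): 3 + 14 + 25 + 6 + 10 + 17 = 75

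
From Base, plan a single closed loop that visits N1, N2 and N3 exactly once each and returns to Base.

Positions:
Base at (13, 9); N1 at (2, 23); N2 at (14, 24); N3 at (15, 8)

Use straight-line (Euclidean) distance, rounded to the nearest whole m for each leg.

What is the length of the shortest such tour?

Base→N1→N2→N3→Base: 18+12+16+2 = 48
Base→N1→N3→N2→Base: 18+20+16+15 = 69
Base→N2→N1→N3→Base: 15+12+20+2 = 49
The minimum is 48.
One optimal route: Base → N1 → N2 → N3 → Base (or its reverse).

Shortest round trip = 48 m.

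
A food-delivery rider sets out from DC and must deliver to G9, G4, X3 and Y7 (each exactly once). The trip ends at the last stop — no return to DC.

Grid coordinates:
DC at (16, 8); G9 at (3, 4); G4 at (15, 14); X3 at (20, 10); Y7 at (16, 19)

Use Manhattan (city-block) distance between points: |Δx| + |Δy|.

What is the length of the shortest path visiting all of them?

There are 4! = 24 possible orderings.
DC → G9 → G4 → X3 → Y7: 17+22+9+13 = 61
DC → G9 → G4 → Y7 → X3: 17+22+6+13 = 58
DC → G9 → X3 → G4 → Y7: 17+23+9+6 = 55
DC → G9 → X3 → Y7 → G4: 17+23+13+6 = 59
DC → G9 → Y7 → G4 → X3: 17+28+6+9 = 60
DC → G9 → Y7 → X3 → G4: 17+28+13+9 = 67
DC → G4 → G9 → X3 → Y7: 7+22+23+13 = 65
DC → G4 → G9 → Y7 → X3: 7+22+28+13 = 70
DC → G4 → X3 → G9 → Y7: 7+9+23+28 = 67
DC → G4 → X3 → Y7 → G9: 7+9+13+28 = 57
DC → G4 → Y7 → G9 → X3: 7+6+28+23 = 64
DC → G4 → Y7 → X3 → G9: 7+6+13+23 = 49
DC → X3 → G9 → G4 → Y7: 6+23+22+6 = 57
DC → X3 → G9 → Y7 → G4: 6+23+28+6 = 63
… (10 more)
DC → X3 → Y7 → G4 → G9: 6+13+6+22 = 47  ← best
The minimum is 47.
One shortest path: DC → X3 → Y7 → G4 → G9.

47 — the minimum one-way total.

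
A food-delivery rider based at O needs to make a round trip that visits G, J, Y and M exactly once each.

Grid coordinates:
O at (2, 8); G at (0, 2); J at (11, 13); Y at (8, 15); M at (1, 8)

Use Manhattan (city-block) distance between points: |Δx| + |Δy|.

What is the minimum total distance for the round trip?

Shortest round trip = 48.

With 4 stops there are 4!/2 = 12 distinct round trips (a route and its reverse cost the same).
O→G→J→Y→M→O: 8+22+5+14+1 = 50
O→G→J→M→Y→O: 8+22+15+14+13 = 72
O→G→Y→J→M→O: 8+21+5+15+1 = 50
O→G→Y→M→J→O: 8+21+14+15+14 = 72
O→G→M→J→Y→O: 8+7+15+5+13 = 48
O→G→M→Y→J→O: 8+7+14+5+14 = 48
O→J→G→Y→M→O: 14+22+21+14+1 = 72
O→J→G→M→Y→O: 14+22+7+14+13 = 70
O→J→Y→G→M→O: 14+5+21+7+1 = 48
O→J→M→G→Y→O: 14+15+7+21+13 = 70
O→Y→G→J→M→O: 13+21+22+15+1 = 72
O→Y→J→G→M→O: 13+5+22+7+1 = 48
The minimum is 48.
One optimal route: O → G → M → J → Y → O (or its reverse).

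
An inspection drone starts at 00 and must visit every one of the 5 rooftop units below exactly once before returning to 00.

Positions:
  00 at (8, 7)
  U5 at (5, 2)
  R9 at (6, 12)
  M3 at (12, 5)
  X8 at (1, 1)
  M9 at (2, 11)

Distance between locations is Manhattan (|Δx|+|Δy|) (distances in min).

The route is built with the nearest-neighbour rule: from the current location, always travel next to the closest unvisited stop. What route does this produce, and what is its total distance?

At 00 the remaining stops are M3 6, R9 7, U5 8, M9 10, X8 13; go to M3.
At M3 the remaining stops are U5 10, R9 13, X8 15, M9 16; go to U5.
At U5 the remaining stops are X8 5, R9 11, M9 12; go to X8.
At X8 the remaining stops are M9 11, R9 16; go to M9.
At M9 the remaining stops are R9 5; go to R9.
Return R9→00: 7.
Total = 6 + 10 + 5 + 11 + 5 + 7 = 44.

Nearest-neighbour total = 44 min; route 00 → M3 → U5 → X8 → M9 → R9 → 00.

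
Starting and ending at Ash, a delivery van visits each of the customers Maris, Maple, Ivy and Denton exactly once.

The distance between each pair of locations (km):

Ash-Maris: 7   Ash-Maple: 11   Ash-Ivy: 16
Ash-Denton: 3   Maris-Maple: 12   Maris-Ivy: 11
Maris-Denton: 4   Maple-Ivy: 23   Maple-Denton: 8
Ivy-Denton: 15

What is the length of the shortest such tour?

50 km — the shortest possible round trip.

With 4 stops there are 4!/2 = 12 distinct round trips (a route and its reverse cost the same).
Ash-Maris-Maple-Ivy-Denton-Ash: 7+12+23+15+3 = 60
Ash-Maris-Maple-Denton-Ivy-Ash: 7+12+8+15+16 = 58
Ash-Maris-Ivy-Maple-Denton-Ash: 7+11+23+8+3 = 52
Ash-Maris-Ivy-Denton-Maple-Ash: 7+11+15+8+11 = 52
Ash-Maris-Denton-Maple-Ivy-Ash: 7+4+8+23+16 = 58
Ash-Maris-Denton-Ivy-Maple-Ash: 7+4+15+23+11 = 60
Ash-Maple-Maris-Ivy-Denton-Ash: 11+12+11+15+3 = 52
Ash-Maple-Maris-Denton-Ivy-Ash: 11+12+4+15+16 = 58
Ash-Maple-Ivy-Maris-Denton-Ash: 11+23+11+4+3 = 52
Ash-Maple-Denton-Maris-Ivy-Ash: 11+8+4+11+16 = 50
Ash-Ivy-Maris-Maple-Denton-Ash: 16+11+12+8+3 = 50
Ash-Ivy-Maple-Maris-Denton-Ash: 16+23+12+4+3 = 58
The minimum is 50.
One optimal route: Ash → Maple → Denton → Maris → Ivy → Ash (or its reverse).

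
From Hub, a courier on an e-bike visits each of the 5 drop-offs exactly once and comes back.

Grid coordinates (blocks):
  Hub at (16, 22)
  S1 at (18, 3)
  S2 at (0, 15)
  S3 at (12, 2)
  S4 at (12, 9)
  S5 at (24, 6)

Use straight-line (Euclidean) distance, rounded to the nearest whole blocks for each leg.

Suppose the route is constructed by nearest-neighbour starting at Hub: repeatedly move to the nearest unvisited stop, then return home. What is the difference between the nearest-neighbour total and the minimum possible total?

Hub: S4=14, S2=17, S5=18, S1=19, S3=20 ⇒ S4
S4: S3=7, S1=8, S5=12, S2=13 ⇒ S3
S3: S1=6, S5=13, S2=18 ⇒ S1
S1: S5=7, S2=22 ⇒ S5
S5: S2=26 ⇒ S2
NN route Hub → S4 → S3 → S1 → S5 → S2 → Hub costs 77.
Optimal: Hub → S2 → S4 → S3 → S1 → S5 → Hub costs 68 (by enumerating all 60 distinct tours).
Excess = 77 − 68 = 9.

Excess over optimum: 9 blocks.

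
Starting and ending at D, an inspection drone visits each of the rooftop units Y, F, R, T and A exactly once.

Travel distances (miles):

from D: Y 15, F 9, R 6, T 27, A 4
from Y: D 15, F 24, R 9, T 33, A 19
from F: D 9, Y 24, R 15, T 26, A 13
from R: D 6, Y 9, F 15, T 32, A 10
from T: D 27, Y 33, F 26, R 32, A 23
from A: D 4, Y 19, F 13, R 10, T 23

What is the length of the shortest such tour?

91 miles — the shortest possible round trip.

D → Y → F → R → T → A → D: 15+24+15+32+23+4 = 113
D → Y → F → R → A → T → D: 15+24+15+10+23+27 = 114
D → Y → F → T → R → A → D: 15+24+26+32+10+4 = 111
D → Y → F → T → A → R → D: 15+24+26+23+10+6 = 104
D → Y → F → A → R → T → D: 15+24+13+10+32+27 = 121
D → Y → F → A → T → R → D: 15+24+13+23+32+6 = 113
D → Y → R → F → T → A → D: 15+9+15+26+23+4 = 92
D → Y → R → F → A → T → D: 15+9+15+13+23+27 = 102
D → Y → R → T → F → A → D: 15+9+32+26+13+4 = 99
D → Y → R → T → A → F → D: 15+9+32+23+13+9 = 101
D → Y → R → A → F → T → D: 15+9+10+13+26+27 = 100
D → Y → R → A → T → F → D: 15+9+10+23+26+9 = 92
D → Y → T → F → R → A → D: 15+33+26+15+10+4 = 103
D → Y → T → F → A → R → D: 15+33+26+13+10+6 = 103
… (46 more)
D → F → T → Y → R → A → D: 9+26+33+9+10+4 = 91  ← best
The minimum is 91.
One optimal route: D → F → T → Y → R → A → D (or its reverse).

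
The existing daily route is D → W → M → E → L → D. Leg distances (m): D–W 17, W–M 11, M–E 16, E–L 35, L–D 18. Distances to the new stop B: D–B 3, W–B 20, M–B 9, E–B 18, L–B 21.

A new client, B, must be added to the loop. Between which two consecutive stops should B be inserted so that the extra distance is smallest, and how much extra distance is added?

Insertion cost between consecutive stops i–j is d(i,B) + d(B,j) − d(i,j):
  between D and W: 3 + 20 − 17 = 6
  between W and M: 20 + 9 − 11 = 18
  between M and E: 9 + 18 − 16 = 11
  between E and L: 18 + 21 − 35 = 4
  between L and D: 21 + 3 − 18 = 6
Cheapest insertion is between E and L, adding 4.
New total = 97 + 4 = 101.

Adding 4 m by placing B on the E–L leg.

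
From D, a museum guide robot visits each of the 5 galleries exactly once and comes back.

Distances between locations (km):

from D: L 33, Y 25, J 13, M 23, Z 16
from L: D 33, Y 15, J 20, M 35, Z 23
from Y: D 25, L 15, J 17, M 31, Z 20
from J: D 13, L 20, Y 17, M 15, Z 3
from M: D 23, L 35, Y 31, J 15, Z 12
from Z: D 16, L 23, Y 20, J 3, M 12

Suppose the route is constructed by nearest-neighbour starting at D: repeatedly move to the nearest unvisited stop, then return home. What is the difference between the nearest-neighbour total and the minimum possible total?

From D: J=13, Z=16, M=23, Y=25, L=33 → choose J (13).
From J: Z=3, M=15, Y=17, L=20 → choose Z (3).
From Z: M=12, Y=20, L=23 → choose M (12).
From M: Y=31, L=35 → choose Y (31).
From Y: L=15 → choose L (15).
NN route D → J → Z → M → Y → L → D costs 107.
Optimal: D → Y → L → J → Z → M → D costs 98 (by enumerating all 60 distinct tours).
Excess = 107 − 98 = 9.

Excess over optimum: 9 km.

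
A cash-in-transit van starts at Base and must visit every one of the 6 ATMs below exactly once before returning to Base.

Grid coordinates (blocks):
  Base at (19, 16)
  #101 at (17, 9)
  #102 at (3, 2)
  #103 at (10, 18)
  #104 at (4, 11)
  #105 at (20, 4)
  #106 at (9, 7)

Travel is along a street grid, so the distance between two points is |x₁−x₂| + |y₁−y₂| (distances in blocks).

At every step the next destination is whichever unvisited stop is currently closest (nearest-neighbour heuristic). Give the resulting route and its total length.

Total distance 84 blocks via the nearest-neighbour route Base → #101 → #105 → #106 → #104 → #102 → #103 → Base.

From Base: distances to unvisited — #101=9, #103=11, #105=13, #106=19, #104=20, #102=30. Nearest is #101 (9).
From #101: distances to unvisited — #105=8, #106=10, #104=15, #103=16, #102=21. Nearest is #105 (8).
From #105: distances to unvisited — #106=14, #102=19, #104=23, #103=24. Nearest is #106 (14).
From #106: distances to unvisited — #104=9, #102=11, #103=12. Nearest is #104 (9).
From #104: distances to unvisited — #102=10, #103=13. Nearest is #102 (10).
From #102: distances to unvisited — #103=23. Nearest is #103 (23).
Return #103→Base: 11.
Total = 9 + 8 + 14 + 9 + 10 + 23 + 11 = 84.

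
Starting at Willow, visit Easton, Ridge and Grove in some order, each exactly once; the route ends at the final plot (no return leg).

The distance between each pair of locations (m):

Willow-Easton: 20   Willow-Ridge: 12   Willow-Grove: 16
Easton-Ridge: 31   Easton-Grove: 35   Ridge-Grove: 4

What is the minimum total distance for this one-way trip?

Minimum one-way distance = 51 m.

There are 3! = 6 possible orderings.
Willow - Easton - Ridge - Grove: 20+31+4 = 55
Willow - Easton - Grove - Ridge: 20+35+4 = 59
Willow - Ridge - Easton - Grove: 12+31+35 = 78
Willow - Ridge - Grove - Easton: 12+4+35 = 51
Willow - Grove - Easton - Ridge: 16+35+31 = 82
Willow - Grove - Ridge - Easton: 16+4+31 = 51
The minimum is 51.
One shortest path: Willow → Ridge → Grove → Easton.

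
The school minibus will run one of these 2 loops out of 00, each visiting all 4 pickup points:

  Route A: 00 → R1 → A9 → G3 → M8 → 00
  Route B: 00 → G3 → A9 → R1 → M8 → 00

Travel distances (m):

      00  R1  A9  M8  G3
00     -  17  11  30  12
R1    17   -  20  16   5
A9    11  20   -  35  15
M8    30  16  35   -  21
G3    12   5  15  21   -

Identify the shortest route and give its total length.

Route A: 17 + 20 + 15 + 21 + 30 = 103
Route B: 12 + 15 + 20 + 16 + 30 = 93

Shortest is Route B, total 93 m.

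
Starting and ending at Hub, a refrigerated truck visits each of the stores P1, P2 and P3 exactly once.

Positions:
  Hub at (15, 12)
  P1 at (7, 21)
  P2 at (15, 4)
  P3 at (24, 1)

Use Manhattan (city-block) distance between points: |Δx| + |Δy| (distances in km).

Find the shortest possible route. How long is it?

74 km — the shortest possible round trip.

With 3 stops there are 3!/2 = 3 distinct round trips (a route and its reverse cost the same).
Hub→P1→P2→P3→Hub: 17+25+12+20 = 74
Hub→P1→P3→P2→Hub: 17+37+12+8 = 74
Hub→P2→P1→P3→Hub: 8+25+37+20 = 90
The minimum is 74.
One optimal route: Hub → P1 → P2 → P3 → Hub (or its reverse).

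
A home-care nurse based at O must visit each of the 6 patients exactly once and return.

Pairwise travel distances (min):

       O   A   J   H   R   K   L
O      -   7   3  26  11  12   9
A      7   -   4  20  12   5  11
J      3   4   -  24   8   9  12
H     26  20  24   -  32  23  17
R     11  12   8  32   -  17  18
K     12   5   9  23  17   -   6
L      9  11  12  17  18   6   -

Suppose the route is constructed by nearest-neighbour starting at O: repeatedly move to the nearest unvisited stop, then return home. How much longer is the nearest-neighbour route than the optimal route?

1 min longer than the optimal tour.

O: J=3, A=7, L=9, R=11, K=12, H=26 ⇒ J
J: A=4, R=8, K=9, L=12, H=24 ⇒ A
A: K=5, L=11, R=12, H=20 ⇒ K
K: L=6, R=17, H=23 ⇒ L
L: H=17, R=18 ⇒ H
H: R=32 ⇒ R
NN route O → J → A → K → L → H → R → O costs 78.
Optimal: O → J → R → A → K → H → L → O costs 77 (by enumerating all 360 distinct tours).
Excess = 78 − 77 = 1.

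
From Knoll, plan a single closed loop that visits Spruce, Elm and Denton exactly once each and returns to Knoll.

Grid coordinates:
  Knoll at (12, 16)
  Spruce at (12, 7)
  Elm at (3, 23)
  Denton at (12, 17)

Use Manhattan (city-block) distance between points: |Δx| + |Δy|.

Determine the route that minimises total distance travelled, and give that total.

With 3 stops there are 3!/2 = 3 distinct round trips (a route and its reverse cost the same).
Knoll → Spruce → Elm → Denton → Knoll: 9+25+15+1 = 50
Knoll → Spruce → Denton → Elm → Knoll: 9+10+15+16 = 50
Knoll → Elm → Spruce → Denton → Knoll: 16+25+10+1 = 52
The minimum is 50.
One optimal route: Knoll → Spruce → Elm → Denton → Knoll (or its reverse).

Shortest round trip = 50.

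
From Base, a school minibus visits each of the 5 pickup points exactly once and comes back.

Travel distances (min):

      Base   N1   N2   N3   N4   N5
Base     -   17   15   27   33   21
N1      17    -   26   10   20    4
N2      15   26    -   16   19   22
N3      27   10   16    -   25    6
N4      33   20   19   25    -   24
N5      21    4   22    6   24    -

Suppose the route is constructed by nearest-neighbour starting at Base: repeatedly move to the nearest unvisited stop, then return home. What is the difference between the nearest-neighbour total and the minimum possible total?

From Base: N2=15, N1=17, N5=21, N3=27, N4=33 → choose N2 (15).
From N2: N3=16, N4=19, N5=22, N1=26 → choose N3 (16).
From N3: N5=6, N1=10, N4=25 → choose N5 (6).
From N5: N1=4, N4=24 → choose N1 (4).
From N1: N4=20 → choose N4 (20).
NN route Base → N2 → N3 → N5 → N1 → N4 → Base costs 94.
Optimal: Base → N1 → N5 → N3 → N4 → N2 → Base costs 86 (by enumerating all 60 distinct tours).
Excess = 94 − 86 = 8.

8 min longer than the optimal tour.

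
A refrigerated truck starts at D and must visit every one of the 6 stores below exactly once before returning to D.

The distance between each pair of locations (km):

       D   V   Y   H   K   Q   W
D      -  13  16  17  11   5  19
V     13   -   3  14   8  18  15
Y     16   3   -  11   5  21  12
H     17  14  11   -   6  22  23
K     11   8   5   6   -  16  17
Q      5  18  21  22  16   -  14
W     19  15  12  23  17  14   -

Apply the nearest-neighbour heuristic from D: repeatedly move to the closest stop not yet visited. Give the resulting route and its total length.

D → [Q:5 / K:11 / V:13 / Y:16 / H:17 / W:19] → Q (5)
Q → [W:14 / K:16 / V:18 / Y:21 / H:22] → W (14)
W → [Y:12 / V:15 / K:17 / H:23] → Y (12)
Y → [V:3 / K:5 / H:11] → V (3)
V → [K:8 / H:14] → K (8)
K → [H:6] → H (6)
Return H→D: 17.
Total = 5 + 14 + 12 + 3 + 8 + 6 + 17 = 65.

Nearest-neighbour total = 65 km; route D → Q → W → Y → V → K → H → D.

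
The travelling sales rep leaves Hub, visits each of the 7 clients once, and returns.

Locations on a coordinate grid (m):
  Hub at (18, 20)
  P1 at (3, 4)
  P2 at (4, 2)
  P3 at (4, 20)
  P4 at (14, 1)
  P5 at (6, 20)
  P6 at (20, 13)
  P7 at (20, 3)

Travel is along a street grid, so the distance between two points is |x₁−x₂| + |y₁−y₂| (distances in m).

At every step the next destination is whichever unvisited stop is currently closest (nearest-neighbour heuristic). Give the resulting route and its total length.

Nearest-neighbour total = 72 m; route Hub → P6 → P7 → P4 → P2 → P1 → P3 → P5 → Hub.

From Hub: distances to unvisited — P6=9, P5=12, P3=14, P7=19, P4=23, P1=31, P2=32. Nearest is P6 (9).
From P6: distances to unvisited — P7=10, P4=18, P5=21, P3=23, P1=26, P2=27. Nearest is P7 (10).
From P7: distances to unvisited — P4=8, P2=17, P1=18, P5=31, P3=33. Nearest is P4 (8).
From P4: distances to unvisited — P2=11, P1=14, P5=27, P3=29. Nearest is P2 (11).
From P2: distances to unvisited — P1=3, P3=18, P5=20. Nearest is P1 (3).
From P1: distances to unvisited — P3=17, P5=19. Nearest is P3 (17).
From P3: distances to unvisited — P5=2. Nearest is P5 (2).
Return P5→Hub: 12.
Total = 9 + 10 + 8 + 11 + 3 + 17 + 2 + 12 = 72.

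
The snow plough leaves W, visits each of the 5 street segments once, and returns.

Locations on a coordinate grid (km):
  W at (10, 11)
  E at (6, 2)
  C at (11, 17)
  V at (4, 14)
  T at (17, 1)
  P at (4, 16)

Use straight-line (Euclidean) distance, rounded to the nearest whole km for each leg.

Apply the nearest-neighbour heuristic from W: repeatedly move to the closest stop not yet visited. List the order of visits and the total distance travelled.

Total distance 50 km via the nearest-neighbour route W → C → P → V → E → T → W.

At W the remaining stops are C 6, V 7, P 8, E 10, T 12; go to C.
At C the remaining stops are P 7, V 8, E 16, T 17; go to P.
At P the remaining stops are V 2, E 14, T 20; go to V.
At V the remaining stops are E 12, T 18; go to E.
At E the remaining stops are T 11; go to T.
Return T→W: 12.
Total = 6 + 7 + 2 + 12 + 11 + 12 = 50.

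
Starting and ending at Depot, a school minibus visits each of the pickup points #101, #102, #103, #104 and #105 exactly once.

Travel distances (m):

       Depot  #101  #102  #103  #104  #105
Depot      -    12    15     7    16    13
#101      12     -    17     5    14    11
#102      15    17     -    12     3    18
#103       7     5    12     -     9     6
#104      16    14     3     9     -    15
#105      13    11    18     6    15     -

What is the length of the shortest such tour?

56 m — the shortest possible round trip.

There are 60 distinct closed tours to check (reversals are equivalent).
Depot → #101 → #102 → #103 → #104 → #105 → Depot: 12+17+12+9+15+13 = 78
Depot → #101 → #102 → #103 → #105 → #104 → Depot: 12+17+12+6+15+16 = 78
Depot → #101 → #102 → #104 → #103 → #105 → Depot: 12+17+3+9+6+13 = 60
Depot → #101 → #102 → #104 → #105 → #103 → Depot: 12+17+3+15+6+7 = 60
Depot → #101 → #102 → #105 → #103 → #104 → Depot: 12+17+18+6+9+16 = 78
Depot → #101 → #102 → #105 → #104 → #103 → Depot: 12+17+18+15+9+7 = 78
Depot → #101 → #103 → #102 → #104 → #105 → Depot: 12+5+12+3+15+13 = 60
Depot → #101 → #103 → #102 → #105 → #104 → Depot: 12+5+12+18+15+16 = 78
Depot → #101 → #103 → #104 → #102 → #105 → Depot: 12+5+9+3+18+13 = 60
Depot → #101 → #103 → #104 → #105 → #102 → Depot: 12+5+9+15+18+15 = 74
Depot → #101 → #103 → #105 → #102 → #104 → Depot: 12+5+6+18+3+16 = 60
Depot → #101 → #103 → #105 → #104 → #102 → Depot: 12+5+6+15+3+15 = 56
Depot → #101 → #104 → #102 → #103 → #105 → Depot: 12+14+3+12+6+13 = 60
Depot → #101 → #104 → #102 → #105 → #103 → Depot: 12+14+3+18+6+7 = 60
… (46 more)
The minimum is 56.
One optimal route: Depot → #101 → #103 → #105 → #104 → #102 → Depot (or its reverse).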